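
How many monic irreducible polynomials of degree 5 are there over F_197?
There are 59341856112 monic irreducible polynomials of degree 5 over F_197

Each element of F_{197^5} that lies in no proper subfield is a root of exactly one monic irreducible of degree 5 over F_197, and each such polynomial has 5 distinct roots in F_{197^5}. By Möbius inversion the count is N_197(5) = (1/5) Σ_{d|5} μ(5/d) · 197^d = (1/5)(μ(5)·197^1 + μ(1)·197^5) = 296709280560/5 = 59341856112.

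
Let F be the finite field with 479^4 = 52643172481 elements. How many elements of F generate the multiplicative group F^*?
There are φ(52643172480) = 13811646464 primitive elements

F_q^* is cyclic of order q - 1 = 52643172480. A cyclic group of order m has exactly φ(m) generators. Here m = 52643172480 = 2^7 · 3 · 5 · 89 · 239 · 1289, so the number of primitive elements is φ(52643172480) = 13811646464.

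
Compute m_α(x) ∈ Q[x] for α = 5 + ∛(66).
m_α(x) = x^3 - 15x^2 + 75x - 191

Set β = α - 5 = ∛(66), so β^3 = 66. Then (α - 5)^3 - 66 = 0, i.e. α is a root of g(x) = (x - 5)^3 - 66 = x^3 - 15x^2 + 75x - 191. Since g(x) = h(x - 5) where h(x) = x^3 - 66, and h is irreducible over Q (because 66 is not a perfect cube, so h has no rational root, and a monic cubic with no rational root is irreducible), g is also irreducible (irreducibility is preserved under the substitution x → x - 5). Hence m_α(x) = x^3 - 15x^2 + 75x - 191.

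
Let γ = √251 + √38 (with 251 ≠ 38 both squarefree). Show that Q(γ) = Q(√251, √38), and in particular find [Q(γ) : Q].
[Q(γ) : Q] = 4 (equivalently, Q(γ) = Q(√251, √38))

Obviously Q(γ) ⊆ Q(√251, √38), and [Q(√251, √38):Q] = 4 (since 251, 38 are distinct squarefree integers > 1 with 9538 not a perfect square). To show equality we compute the minimal polynomial of γ. From γ = √251 + √38: γ^2 = 251 + 2√(9538) + 38 = 289 + 2√(9538), so γ^2 - 289 = 2√(9538); squaring, (γ^2 - 289)^2 = 4·9538, i.e. γ^4 - 578γ^2 + 83521 - 38152 = 0, i.e. γ^4 - 578γ^2 + 45369 = 0. So γ is a root of x^4 - 578x^2 + 45369. This polynomial is irreducible over Q: it has no rational root (each ±√251 ± √38 is irrational), and any factorization into two quadratics over Q would force √(9538) ∈ Q (pairing opposite roots) or √251, √38 ∈ Q (other pairings), all impossible. Hence [Q(γ):Q] = 4 = [Q(√251, √38):Q], so Q(γ) = Q(√251, √38).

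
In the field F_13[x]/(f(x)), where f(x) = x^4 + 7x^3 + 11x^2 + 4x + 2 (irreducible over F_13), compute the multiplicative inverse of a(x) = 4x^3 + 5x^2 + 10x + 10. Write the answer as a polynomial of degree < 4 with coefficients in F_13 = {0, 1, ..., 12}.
a(x)^(-1) ≡ 5x^3 + 6x^2 + 9x + 4 (mod f(x))

Since f is irreducible over F_13, F_13[x]/(f) is a field and a(x) ≠ 0 has an inverse. Apply the extended Euclidean algorithm to f(x) and a(x) in F_13[x]: f(x) = (10x + 12)·a(x) + (7x^2 + 5x + 12);  a(x) = (8x + 8)·(7x^2 + 5x + 12) + (4x + 5);  (7x^2 + 5x + 12) = (5x + 8)·(4x + 5) + (11). The last nonzero remainder is the constant 11 = gcd(f, a) in F_13. Back-substituting through the division chain expresses 11 = s(x)·a(x) + t(x)·f(x) with s(x) ≡ 3x^3 + x^2 + 8x + 5 (mod f), so (3x^3 + x^2 + 8x + 5)·a(x) ≡ 11 (mod f). Multiplying by 11^(-1) ≡ 6 in F_13 gives a(x)^(-1) ≡ 6·(3x^3 + x^2 + 8x + 5) ≡ 5x^3 + 6x^2 + 9x + 4 (mod f). Check: (4x^3 + 5x^2 + 10x + 10)·(5x^3 + 6x^2 + 9x + 4) = 7x^6 + 10x^5 + 12x^4 + 2x^3 + x^2 + 1 ≡ 1 (mod x^4 + 7x^3 + 11x^2 + 4x + 2).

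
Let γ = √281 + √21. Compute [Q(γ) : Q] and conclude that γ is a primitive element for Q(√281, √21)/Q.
[Q(γ) : Q] = 4 (equivalently, Q(γ) = Q(√281, √21))

Obviously Q(γ) ⊆ Q(√281, √21), and [Q(√281, √21):Q] = 4 (since 281, 21 are distinct squarefree integers > 1 with 5901 not a perfect square). To show equality we compute the minimal polynomial of γ. From γ = √281 + √21: γ^2 = 281 + 2√(5901) + 21 = 302 + 2√(5901), so γ^2 - 302 = 2√(5901); squaring, (γ^2 - 302)^2 = 4·5901, i.e. γ^4 - 604γ^2 + 91204 - 23604 = 0, i.e. γ^4 - 604γ^2 + 67600 = 0. So γ is a root of x^4 - 604x^2 + 67600. This polynomial is irreducible over Q: it has no rational root (each ±√281 ± √21 is irrational), and any factorization into two quadratics over Q would force √(5901) ∈ Q (pairing opposite roots) or √281, √21 ∈ Q (other pairings), all impossible. Hence [Q(γ):Q] = 4 = [Q(√281, √21):Q], so Q(γ) = Q(√281, √21).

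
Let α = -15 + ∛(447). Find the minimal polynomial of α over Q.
m_α(x) = x^3 + 45x^2 + 675x + 2928

Set β = α + 15 = ∛(447), so β^3 = 447. Then (α + 15)^3 - 447 = 0, i.e. α is a root of g(x) = (x + 15)^3 - 447 = x^3 + 45x^2 + 675x + 2928. Since g(x) = h(x + 15) where h(x) = x^3 - 447, and h is irreducible over Q (because 447 is not a perfect cube, so h has no rational root, and a monic cubic with no rational root is irreducible), g is also irreducible (irreducibility is preserved under the substitution x → x + 15). Hence m_α(x) = x^3 + 45x^2 + 675x + 2928.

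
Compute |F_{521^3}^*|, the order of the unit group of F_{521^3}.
|F_{521^3}^*| = 141420760

F_{521^3} has 521^3 = 141420761 elements; its multiplicative group consists of all nonzero elements, so |F_{521^3}^*| = 141420761 - 1 = 141420760. (It is cyclic since any finite subgroup of the multiplicative group of a field is cyclic.)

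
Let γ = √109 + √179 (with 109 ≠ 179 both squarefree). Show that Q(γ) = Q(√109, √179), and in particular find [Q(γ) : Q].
[Q(γ) : Q] = 4 (equivalently, Q(γ) = Q(√109, √179))

Obviously Q(γ) ⊆ Q(√109, √179), and [Q(√109, √179):Q] = 4 (since 109, 179 are distinct squarefree integers > 1 with 19511 not a perfect square). To show equality we compute the minimal polynomial of γ. From γ = √109 + √179: γ^2 = 109 + 2√(19511) + 179 = 288 + 2√(19511), so γ^2 - 288 = 2√(19511); squaring, (γ^2 - 288)^2 = 4·19511, i.e. γ^4 - 576γ^2 + 82944 - 78044 = 0, i.e. γ^4 - 576γ^2 + 4900 = 0. So γ is a root of x^4 - 576x^2 + 4900. This polynomial is irreducible over Q: it has no rational root (each ±√109 ± √179 is irrational), and any factorization into two quadratics over Q would force √(19511) ∈ Q (pairing opposite roots) or √109, √179 ∈ Q (other pairings), all impossible. Hence [Q(γ):Q] = 4 = [Q(√109, √179):Q], so Q(γ) = Q(√109, √179).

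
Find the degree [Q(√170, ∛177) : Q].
[Q(√170, ∛177) : Q] = 6

Let L = Q(√170, ∛177). Since Q(√170) ⊂ L and [Q(√170):Q] = 2, the tower law gives 2 | [L:Q]. Likewise Q(∛177) ⊂ L with [Q(∛177):Q] = 3 (because 177 is not a perfect cube), so 3 | [L:Q]. As gcd(2,3) = 1, [L:Q] is divisible by 6. Conversely L is generated over Q by √170 and ∛177, so [L:Q] ≤ 2·3 = 6. Therefore [Q(√170, ∛177) : Q] = 6.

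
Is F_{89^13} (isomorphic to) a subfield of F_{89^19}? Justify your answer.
No: F_{89^13} is not a subfield of F_{89^19}

F_{p^m} embeds in F_{p^n} iff m | n. Here 13 ∤ 19 (since 19 = 1·13 + 6 with remainder 6 ≠ 0), so F_{89^13} is not a subfield of F_{89^19}. Equivalently: if it were, the tower law would give 13 = [F_{89^13}:F_89] dividing [F_{89^19}:F_89] = 19, contradiction.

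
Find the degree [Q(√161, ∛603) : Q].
[Q(√161, ∛603) : Q] = 6

Let L = Q(√161, ∛603). Since Q(√161) ⊂ L and [Q(√161):Q] = 2, the tower law gives 2 | [L:Q]. Likewise Q(∛603) ⊂ L with [Q(∛603):Q] = 3 (because 603 is not a perfect cube), so 3 | [L:Q]. As gcd(2,3) = 1, [L:Q] is divisible by 6. Conversely L is generated over Q by √161 and ∛603, so [L:Q] ≤ 2·3 = 6. Therefore [Q(√161, ∛603) : Q] = 6.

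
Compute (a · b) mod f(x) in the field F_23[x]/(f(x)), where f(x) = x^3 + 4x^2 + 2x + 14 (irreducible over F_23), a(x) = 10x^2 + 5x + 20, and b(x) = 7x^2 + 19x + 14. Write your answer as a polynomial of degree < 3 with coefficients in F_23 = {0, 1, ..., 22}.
a · b ≡ 18x^2 + 17x + 15 (mod f(x))

Multiply in F_23[x]: a(x)·b(x) = (10x^2 + 5x + 20)·(7x^2 + 19x + 14) = x^4 + 18x^3 + 7x^2 + 13x + 4. This has degree ≥ 3, so divide by f(x) over F_23: x^4 + 18x^3 + 7x^2 + 13x + 4 = (x + 14)·(x^3 + 4x^2 + 2x + 14) + (18x^2 + 17x + 15). Hence a·b ≡ 18x^2 + 17x + 15 (mod f). (F_23[x]/(f) is a field with 23^3 = 12167 elements since f is irreducible of degree 3.)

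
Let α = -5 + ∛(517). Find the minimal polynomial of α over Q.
m_α(x) = x^3 + 15x^2 + 75x - 392

Set β = α + 5 = ∛(517), so β^3 = 517. Then (α + 5)^3 - 517 = 0, i.e. α is a root of g(x) = (x + 5)^3 - 517 = x^3 + 15x^2 + 75x - 392. Since g(x) = h(x + 5) where h(x) = x^3 - 517, and h is irreducible over Q (because 517 is not a perfect cube, so h has no rational root, and a monic cubic with no rational root is irreducible), g is also irreducible (irreducibility is preserved under the substitution x → x + 5). Hence m_α(x) = x^3 + 15x^2 + 75x - 392.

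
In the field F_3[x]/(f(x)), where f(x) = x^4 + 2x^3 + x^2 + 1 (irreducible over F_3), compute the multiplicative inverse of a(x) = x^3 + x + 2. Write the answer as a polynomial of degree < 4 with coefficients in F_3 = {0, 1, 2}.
a(x)^(-1) ≡ x^3 + 2x^2 + x + 1 (mod f(x))

Since f is irreducible over F_3, F_3[x]/(f) is a field and a(x) ≠ 0 has an inverse. Apply the extended Euclidean algorithm to f(x) and a(x) in F_3[x]: f(x) = (x + 2)·a(x) + (2x);  a(x) = (2x^2 + 2)·(2x) + (2). The last nonzero remainder is the constant 2 = gcd(f, a) in F_3. Back-substituting through the division chain expresses 2 = s(x)·a(x) + t(x)·f(x) with s(x) ≡ 2x^3 + x^2 + 2x + 2 (mod f), so (2x^3 + x^2 + 2x + 2)·a(x) ≡ 2 (mod f). Multiplying by 2^(-1) ≡ 2 in F_3 gives a(x)^(-1) ≡ 2·(2x^3 + x^2 + 2x + 2) ≡ x^3 + 2x^2 + x + 1 (mod f). Check: (x^3 + x + 2)·(x^3 + 2x^2 + x + 1) = x^6 + 2x^5 + 2x^4 + 2x^3 + 2x^2 + 2 ≡ 1 (mod x^4 + 2x^3 + x^2 + 1).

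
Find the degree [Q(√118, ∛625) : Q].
[Q(√118, ∛625) : Q] = 6

Let L = Q(√118, ∛625). Since Q(√118) ⊂ L and [Q(√118):Q] = 2, the tower law gives 2 | [L:Q]. Likewise Q(∛625) ⊂ L with [Q(∛625):Q] = 3 (because 625 is not a perfect cube), so 3 | [L:Q]. As gcd(2,3) = 1, [L:Q] is divisible by 6. Conversely L is generated over Q by √118 and ∛625, so [L:Q] ≤ 2·3 = 6. Therefore [Q(√118, ∛625) : Q] = 6.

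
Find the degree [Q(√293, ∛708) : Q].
[Q(√293, ∛708) : Q] = 6

Let L = Q(√293, ∛708). Since Q(√293) ⊂ L and [Q(√293):Q] = 2, the tower law gives 2 | [L:Q]. Likewise Q(∛708) ⊂ L with [Q(∛708):Q] = 3 (because 708 is not a perfect cube), so 3 | [L:Q]. As gcd(2,3) = 1, [L:Q] is divisible by 6. Conversely L is generated over Q by √293 and ∛708, so [L:Q] ≤ 2·3 = 6. Therefore [Q(√293, ∛708) : Q] = 6.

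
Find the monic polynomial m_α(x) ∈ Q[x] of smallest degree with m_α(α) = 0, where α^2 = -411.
m_α(x) = x^2 + 411

α satisfies α^2 + 411 = 0, so x^2 + 411 annihilates α. Since d = -411 is squarefree and ≠ 1, it is not a perfect square in Q, so x^2 + 411 has no rational root and is therefore irreducible over Q (a degree-2 polynomial over a field is irreducible iff it has no root). Hence m_α(x) = x^2 + 411.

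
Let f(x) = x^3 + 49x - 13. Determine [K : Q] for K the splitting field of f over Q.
[K : Q] = 6

By the rational root test, any rational root of the monic integer polynomial f(x) = x^3 + 49x - 13 must be an integer dividing the constant term -13, i.e. one of ±{1, 13}. Evaluating: f(1) = 37, f(-1) = -63, f(13) = 2821, f(-13) = -2847; none is 0, so f has no rational root and is therefore irreducible over Q (a cubic with no linear factor over a field is irreducible). For an irreducible cubic, the Galois group is A_3 or S_3 according as the discriminant disc(f) = -4a^3 - 27b^2 = -4·(49)^3 - 27·(-13)^2 = -475159 is or is not a square in Q. Here disc(f) = -475159 is not a perfect square in Q, so the Galois group of f over Q is not contained in A_3 and must be all of S_3. The splitting field has degree |S_3| = 6 over Q, so [K : Q] = 6.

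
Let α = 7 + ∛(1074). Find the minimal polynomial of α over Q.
m_α(x) = x^3 - 21x^2 + 147x - 1417

Set β = α - 7 = ∛(1074), so β^3 = 1074. Then (α - 7)^3 - 1074 = 0, i.e. α is a root of g(x) = (x - 7)^3 - 1074 = x^3 - 21x^2 + 147x - 1417. Since g(x) = h(x - 7) where h(x) = x^3 - 1074, and h is irreducible over Q (because 1074 is not a perfect cube, so h has no rational root, and a monic cubic with no rational root is irreducible), g is also irreducible (irreducibility is preserved under the substitution x → x - 7). Hence m_α(x) = x^3 - 21x^2 + 147x - 1417.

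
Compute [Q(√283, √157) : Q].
[Q(√283, √157) : Q] = 4

[Q(√283):Q] = 2 (min poly x^2 - 283, irreducible since 283 is squarefree > 1). For the top step, suppose √157 ∈ Q(√283), say √157 = c + d√283 with c, d ∈ Q. Squaring: 157 = c^2 + 283d^2 + 2cd√283. Since √283 ∉ Q this forces 2cd = 0. If d = 0 then √157 = c ∈ Q, contradicting 157 squarefree > 1. If c = 0 then 157 = 283d^2, so 283·157 = (283d)^2 is a perfect square in Q — but 283·157 = 44431 is not a perfect square (since 283 and 157 are distinct squarefree integers). Contradiction. Hence √157 ∉ Q(√283), so x^2 - 157 stays irreducible over Q(√283) and [Q(√283, √157) : Q(√283)] = 2. By the tower law, [Q(√283, √157) : Q] = 2 · 2 = 4.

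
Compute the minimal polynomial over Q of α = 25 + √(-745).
m_α(x) = x^2 - 50x + 1370

From α - 25 = √(-745), squaring gives (α - 25)^2 = -745, i.e. α^2 - 50α + 625 = -745, so α^2 - 50α + 1370 = 0. The discriminant of x^2 - 50x + 1370 is (-50)^2 - 4·(1370) = 2500 - 5480 = -2980, and 4·(-745) is not a perfect square in Q since -745 is squarefree and ≠ 1. Hence x^2 - 50x + 1370 is irreducible over Q and is the minimal polynomial of α.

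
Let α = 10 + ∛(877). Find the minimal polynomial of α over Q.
m_α(x) = x^3 - 30x^2 + 300x - 1877

Set β = α - 10 = ∛(877), so β^3 = 877. Then (α - 10)^3 - 877 = 0, i.e. α is a root of g(x) = (x - 10)^3 - 877 = x^3 - 30x^2 + 300x - 1877. Since g(x) = h(x - 10) where h(x) = x^3 - 877, and h is irreducible over Q (because 877 is not a perfect cube, so h has no rational root, and a monic cubic with no rational root is irreducible), g is also irreducible (irreducibility is preserved under the substitution x → x - 10). Hence m_α(x) = x^3 - 30x^2 + 300x - 1877.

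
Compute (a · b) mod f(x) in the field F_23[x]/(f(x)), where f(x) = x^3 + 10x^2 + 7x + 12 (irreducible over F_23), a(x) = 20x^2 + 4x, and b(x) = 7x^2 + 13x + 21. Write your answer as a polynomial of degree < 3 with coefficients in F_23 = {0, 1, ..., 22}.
a · b ≡ 9x^2 + x + 4 (mod f(x))

Multiply in F_23[x]: a(x)·b(x) = (20x^2 + 4x)·(7x^2 + 13x + 21) = 2x^4 + 12x^3 + 12x^2 + 15x. This has degree ≥ 3, so divide by f(x) over F_23: 2x^4 + 12x^3 + 12x^2 + 15x = (2x + 15)·(x^3 + 10x^2 + 7x + 12) + (9x^2 + x + 4). Hence a·b ≡ 9x^2 + x + 4 (mod f). (F_23[x]/(f) is a field with 23^3 = 12167 elements since f is irreducible of degree 3.)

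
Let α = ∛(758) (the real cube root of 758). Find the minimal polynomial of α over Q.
m_α(x) = x^3 - 758

α satisfies α^3 = 758, so x^3 - 758 annihilates α. By the rational root test, a rational root p/q (in lowest terms) of x^3 - 758 would satisfy p^3 = 758 q^3, forcing q = 1 and p^3 = 758; but 758 is not a perfect cube, contradiction. A monic cubic over Q with no rational root is irreducible (any nontrivial factorization would include a linear factor). Hence x^3 - 758 is the minimal polynomial of α, and in particular [Q(α):Q] = 3.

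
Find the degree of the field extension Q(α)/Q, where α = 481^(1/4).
[Q(α):Q] = 4

α is a root of x^4 - 481. By Eisenstein's criterion at the prime p = 13 (which divides the constant term 481 but p^2 = 169 does not, since 481 is squarefree), x^4 - 481 is irreducible over Q. Hence [Q(α):Q] = 4.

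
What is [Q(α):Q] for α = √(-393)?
[Q(α):Q] = 2

[Q(α):Q] equals the degree of the minimal polynomial of α. Here α^2 = -393 and x^2 + 393 is irreducible (d = -393 is squarefree, ≠ 1, hence not a square), so deg(m_α) = 2. Thus [Q(α):Q] = 2.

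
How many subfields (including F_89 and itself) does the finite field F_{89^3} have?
F_{89^3} has 2 subfields

The subfields of F_{p^n} are exactly the fields F_{p^d} for d | n (each is the fixed field of the unique index-d subgroup of Gal(F_{p^n}/F_p) ≅ Z/nZ). The divisors of n = 3 are {1, 3}, giving 2 subfields: F_{89^1}, F_{89^3}.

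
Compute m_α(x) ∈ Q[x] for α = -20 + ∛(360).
m_α(x) = x^3 + 60x^2 + 1200x + 7640

Set β = α + 20 = ∛(360), so β^3 = 360. Then (α + 20)^3 - 360 = 0, i.e. α is a root of g(x) = (x + 20)^3 - 360 = x^3 + 60x^2 + 1200x + 7640. Since g(x) = h(x + 20) where h(x) = x^3 - 360, and h is irreducible over Q (because 360 is not a perfect cube, so h has no rational root, and a monic cubic with no rational root is irreducible), g is also irreducible (irreducibility is preserved under the substitution x → x + 20). Hence m_α(x) = x^3 + 60x^2 + 1200x + 7640.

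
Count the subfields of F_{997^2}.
F_{997^2} has 2 subfields

The subfields of F_{p^n} are exactly the fields F_{p^d} for d | n (each is the fixed field of the unique index-d subgroup of Gal(F_{p^n}/F_p) ≅ Z/nZ). The divisors of n = 2 are {1, 2}, giving 2 subfields: F_{997^1}, F_{997^2}.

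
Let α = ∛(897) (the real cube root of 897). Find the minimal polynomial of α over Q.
m_α(x) = x^3 - 897

α satisfies α^3 = 897, so x^3 - 897 annihilates α. By the rational root test, a rational root p/q (in lowest terms) of x^3 - 897 would satisfy p^3 = 897 q^3, forcing q = 1 and p^3 = 897; but 897 is not a perfect cube, contradiction. A monic cubic over Q with no rational root is irreducible (any nontrivial factorization would include a linear factor). Hence x^3 - 897 is the minimal polynomial of α, and in particular [Q(α):Q] = 3.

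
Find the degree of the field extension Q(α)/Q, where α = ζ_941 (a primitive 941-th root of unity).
[Q(α):Q] = 940

The minimal polynomial of ζ_941 over Q is the 941-th cyclotomic polynomial Φ_941(x), which is irreducible over Q and has degree φ(941) = 940. Hence [Q(α):Q] = φ(941) = 940.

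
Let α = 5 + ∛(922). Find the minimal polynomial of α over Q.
m_α(x) = x^3 - 15x^2 + 75x - 1047

Set β = α - 5 = ∛(922), so β^3 = 922. Then (α - 5)^3 - 922 = 0, i.e. α is a root of g(x) = (x - 5)^3 - 922 = x^3 - 15x^2 + 75x - 1047. Since g(x) = h(x - 5) where h(x) = x^3 - 922, and h is irreducible over Q (because 922 is not a perfect cube, so h has no rational root, and a monic cubic with no rational root is irreducible), g is also irreducible (irreducibility is preserved under the substitution x → x - 5). Hence m_α(x) = x^3 - 15x^2 + 75x - 1047.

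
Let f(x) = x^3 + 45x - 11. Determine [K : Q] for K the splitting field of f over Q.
[K : Q] = 6

By the rational root test, any rational root of the monic integer polynomial f(x) = x^3 + 45x - 11 must be an integer dividing the constant term -11, i.e. one of ±{1, 11}. Evaluating: f(1) = 35, f(-1) = -57, f(11) = 1815, f(-11) = -1837; none is 0, so f has no rational root and is therefore irreducible over Q (a cubic with no linear factor over a field is irreducible). For an irreducible cubic, the Galois group is A_3 or S_3 according as the discriminant disc(f) = -4a^3 - 27b^2 = -4·(45)^3 - 27·(-11)^2 = -367767 is or is not a square in Q. Here disc(f) = -367767 is not a perfect square in Q, so the Galois group of f over Q is not contained in A_3 and must be all of S_3. The splitting field has degree |S_3| = 6 over Q, so [K : Q] = 6.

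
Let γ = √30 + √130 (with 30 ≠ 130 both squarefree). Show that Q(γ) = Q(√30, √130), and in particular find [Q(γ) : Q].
[Q(γ) : Q] = 4 (equivalently, Q(γ) = Q(√30, √130))

Obviously Q(γ) ⊆ Q(√30, √130), and [Q(√30, √130):Q] = 4 (since 30, 130 are distinct squarefree integers > 1 with 3900 not a perfect square). To show equality we compute the minimal polynomial of γ. From γ = √30 + √130: γ^2 = 30 + 2√(3900) + 130 = 160 + 2√(3900), so γ^2 - 160 = 2√(3900); squaring, (γ^2 - 160)^2 = 4·3900, i.e. γ^4 - 320γ^2 + 25600 - 15600 = 0, i.e. γ^4 - 320γ^2 + 10000 = 0. So γ is a root of x^4 - 320x^2 + 10000. This polynomial is irreducible over Q: it has no rational root (each ±√30 ± √130 is irrational), and any factorization into two quadratics over Q would force √(3900) ∈ Q (pairing opposite roots) or √30, √130 ∈ Q (other pairings), all impossible. Hence [Q(γ):Q] = 4 = [Q(√30, √130):Q], so Q(γ) = Q(√30, √130).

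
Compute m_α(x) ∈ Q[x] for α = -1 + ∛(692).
m_α(x) = x^3 + 3x^2 + 3x - 691

Set β = α + 1 = ∛(692), so β^3 = 692. Then (α + 1)^3 - 692 = 0, i.e. α is a root of g(x) = (x + 1)^3 - 692 = x^3 + 3x^2 + 3x - 691. Since g(x) = h(x + 1) where h(x) = x^3 - 692, and h is irreducible over Q (because 692 is not a perfect cube, so h has no rational root, and a monic cubic with no rational root is irreducible), g is also irreducible (irreducibility is preserved under the substitution x → x + 1). Hence m_α(x) = x^3 + 3x^2 + 3x - 691.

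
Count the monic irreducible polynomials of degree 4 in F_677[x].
There are 52516253478 monic irreducible polynomials of degree 4 over F_677

Each element of F_{677^4} that lies in no proper subfield is a root of exactly one monic irreducible of degree 4 over F_677, and each such polynomial has 4 distinct roots in F_{677^4}. By Möbius inversion the count is N_677(4) = (1/4) Σ_{d|4} μ(4/d) · 677^d = (1/4)(μ(4)·677^1 + μ(2)·677^2 + μ(1)·677^4) = 210065013912/4 = 52516253478.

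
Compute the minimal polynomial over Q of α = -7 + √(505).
m_α(x) = x^2 + 14x - 456

From α + 7 = √(505), squaring gives (α + 7)^2 = 505, i.e. α^2 + 14α + 49 = 505, so α^2 + 14α - 456 = 0. The discriminant of x^2 + 14x - 456 is (14)^2 - 4·(-456) = 196 + 1824 = 2020, and 4·(505) is not a perfect square in Q since 505 is squarefree and ≠ 1. Hence x^2 + 14x - 456 is irreducible over Q and is the minimal polynomial of α.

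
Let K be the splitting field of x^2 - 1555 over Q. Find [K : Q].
[K : Q] = 2

f(x) = x^2 - 1555 factors as (x - √1555)(x + √1555). The splitting field is K = Q(√1555). Since 1555 is squarefree and > 1, it is not a perfect square, so x^2 - 1555 is irreducible over Q and [Q(√1555) : Q] = 2. Hence [K : Q] = 2.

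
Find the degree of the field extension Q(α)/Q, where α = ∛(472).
[Q(α):Q] = 3

The minimal polynomial of α is x^3 - 472, irreducible over Q since 472 is not a perfect cube (so x^3 - 472 has no rational root). Hence [Q(α):Q] = deg(m_α) = 3.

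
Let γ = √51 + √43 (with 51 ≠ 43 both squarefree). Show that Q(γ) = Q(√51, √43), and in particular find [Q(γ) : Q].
[Q(γ) : Q] = 4 (equivalently, Q(γ) = Q(√51, √43))

Obviously Q(γ) ⊆ Q(√51, √43), and [Q(√51, √43):Q] = 4 (since 51, 43 are distinct squarefree integers > 1 with 2193 not a perfect square). To show equality we compute the minimal polynomial of γ. From γ = √51 + √43: γ^2 = 51 + 2√(2193) + 43 = 94 + 2√(2193), so γ^2 - 94 = 2√(2193); squaring, (γ^2 - 94)^2 = 4·2193, i.e. γ^4 - 188γ^2 + 8836 - 8772 = 0, i.e. γ^4 - 188γ^2 + 64 = 0. So γ is a root of x^4 - 188x^2 + 64. This polynomial is irreducible over Q: it has no rational root (each ±√51 ± √43 is irrational), and any factorization into two quadratics over Q would force √(2193) ∈ Q (pairing opposite roots) or √51, √43 ∈ Q (other pairings), all impossible. Hence [Q(γ):Q] = 4 = [Q(√51, √43):Q], so Q(γ) = Q(√51, √43).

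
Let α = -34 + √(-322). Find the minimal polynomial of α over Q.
m_α(x) = x^2 + 68x + 1478

From α + 34 = √(-322), squaring gives (α + 34)^2 = -322, i.e. α^2 + 68α + 1156 = -322, so α^2 + 68α + 1478 = 0. The discriminant of x^2 + 68x + 1478 is (68)^2 - 4·(1478) = 4624 - 5912 = -1288, and 4·(-322) is not a perfect square in Q since -322 is squarefree and ≠ 1. Hence x^2 + 68x + 1478 is irreducible over Q and is the minimal polynomial of α.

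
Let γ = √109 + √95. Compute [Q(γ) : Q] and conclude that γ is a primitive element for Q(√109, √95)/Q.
[Q(γ) : Q] = 4 (equivalently, Q(γ) = Q(√109, √95))

Obviously Q(γ) ⊆ Q(√109, √95), and [Q(√109, √95):Q] = 4 (since 109, 95 are distinct squarefree integers > 1 with 10355 not a perfect square). To show equality we compute the minimal polynomial of γ. From γ = √109 + √95: γ^2 = 109 + 2√(10355) + 95 = 204 + 2√(10355), so γ^2 - 204 = 2√(10355); squaring, (γ^2 - 204)^2 = 4·10355, i.e. γ^4 - 408γ^2 + 41616 - 41420 = 0, i.e. γ^4 - 408γ^2 + 196 = 0. So γ is a root of x^4 - 408x^2 + 196. This polynomial is irreducible over Q: it has no rational root (each ±√109 ± √95 is irrational), and any factorization into two quadratics over Q would force √(10355) ∈ Q (pairing opposite roots) or √109, √95 ∈ Q (other pairings), all impossible. Hence [Q(γ):Q] = 4 = [Q(√109, √95):Q], so Q(γ) = Q(√109, √95).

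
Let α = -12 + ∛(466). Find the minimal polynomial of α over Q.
m_α(x) = x^3 + 36x^2 + 432x + 1262

Set β = α + 12 = ∛(466), so β^3 = 466. Then (α + 12)^3 - 466 = 0, i.e. α is a root of g(x) = (x + 12)^3 - 466 = x^3 + 36x^2 + 432x + 1262. Since g(x) = h(x + 12) where h(x) = x^3 - 466, and h is irreducible over Q (because 466 is not a perfect cube, so h has no rational root, and a monic cubic with no rational root is irreducible), g is also irreducible (irreducibility is preserved under the substitution x → x + 12). Hence m_α(x) = x^3 + 36x^2 + 432x + 1262.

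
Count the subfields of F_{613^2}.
F_{613^2} has 2 subfields

The subfields of F_{p^n} are exactly the fields F_{p^d} for d | n (each is the fixed field of the unique index-d subgroup of Gal(F_{p^n}/F_p) ≅ Z/nZ). The divisors of n = 2 are {1, 2}, giving 2 subfields: F_{613^1}, F_{613^2}.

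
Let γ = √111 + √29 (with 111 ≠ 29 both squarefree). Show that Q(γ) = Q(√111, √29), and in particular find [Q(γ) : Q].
[Q(γ) : Q] = 4 (equivalently, Q(γ) = Q(√111, √29))

Obviously Q(γ) ⊆ Q(√111, √29), and [Q(√111, √29):Q] = 4 (since 111, 29 are distinct squarefree integers > 1 with 3219 not a perfect square). To show equality we compute the minimal polynomial of γ. From γ = √111 + √29: γ^2 = 111 + 2√(3219) + 29 = 140 + 2√(3219), so γ^2 - 140 = 2√(3219); squaring, (γ^2 - 140)^2 = 4·3219, i.e. γ^4 - 280γ^2 + 19600 - 12876 = 0, i.e. γ^4 - 280γ^2 + 6724 = 0. So γ is a root of x^4 - 280x^2 + 6724. This polynomial is irreducible over Q: it has no rational root (each ±√111 ± √29 is irrational), and any factorization into two quadratics over Q would force √(3219) ∈ Q (pairing opposite roots) or √111, √29 ∈ Q (other pairings), all impossible. Hence [Q(γ):Q] = 4 = [Q(√111, √29):Q], so Q(γ) = Q(√111, √29).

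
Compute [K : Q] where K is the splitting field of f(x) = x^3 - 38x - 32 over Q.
[K : Q] = 6

By the rational root test, any rational root of the monic integer polynomial f(x) = x^3 - 38x - 32 must be an integer dividing the constant term -32, i.e. one of ±{1, 2, 4, 8, 16, 32}. Evaluating: f(1) = -69, f(-1) = 5, f(2) = -100, f(-2) = 36, f(4) = -120, f(-4) = 56, f(8) = 176, f(-8) = -240, f(16) = 3456, f(-16) = -3520, f(32) = 31520, f(-32) = -31584; none is 0, so f has no rational root and is therefore irreducible over Q (a cubic with no linear factor over a field is irreducible). For an irreducible cubic, the Galois group is A_3 or S_3 according as the discriminant disc(f) = -4a^3 - 27b^2 = -4·(-38)^3 - 27·(-32)^2 = 191840 is or is not a square in Q. Here disc(f) = 191840 is not a perfect square in Q, so the Galois group of f over Q is not contained in A_3 and must be all of S_3. The splitting field has degree |S_3| = 6 over Q, so [K : Q] = 6.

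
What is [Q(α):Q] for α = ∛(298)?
[Q(α):Q] = 3

The minimal polynomial of α is x^3 - 298, irreducible over Q since 298 is not a perfect cube (so x^3 - 298 has no rational root). Hence [Q(α):Q] = deg(m_α) = 3.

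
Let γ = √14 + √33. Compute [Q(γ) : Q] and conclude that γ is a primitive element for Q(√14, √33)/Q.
[Q(γ) : Q] = 4 (equivalently, Q(γ) = Q(√14, √33))

Obviously Q(γ) ⊆ Q(√14, √33), and [Q(√14, √33):Q] = 4 (since 14, 33 are distinct squarefree integers > 1 with 462 not a perfect square). To show equality we compute the minimal polynomial of γ. From γ = √14 + √33: γ^2 = 14 + 2√(462) + 33 = 47 + 2√(462), so γ^2 - 47 = 2√(462); squaring, (γ^2 - 47)^2 = 4·462, i.e. γ^4 - 94γ^2 + 2209 - 1848 = 0, i.e. γ^4 - 94γ^2 + 361 = 0. So γ is a root of x^4 - 94x^2 + 361. This polynomial is irreducible over Q: it has no rational root (each ±√14 ± √33 is irrational), and any factorization into two quadratics over Q would force √(462) ∈ Q (pairing opposite roots) or √14, √33 ∈ Q (other pairings), all impossible. Hence [Q(γ):Q] = 4 = [Q(√14, √33):Q], so Q(γ) = Q(√14, √33).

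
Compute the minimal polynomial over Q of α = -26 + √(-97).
m_α(x) = x^2 + 52x + 773

From α + 26 = √(-97), squaring gives (α + 26)^2 = -97, i.e. α^2 + 52α + 676 = -97, so α^2 + 52α + 773 = 0. The discriminant of x^2 + 52x + 773 is (52)^2 - 4·(773) = 2704 - 3092 = -388, and 4·(-97) is not a perfect square in Q since -97 is squarefree and ≠ 1. Hence x^2 + 52x + 773 is irreducible over Q and is the minimal polynomial of α.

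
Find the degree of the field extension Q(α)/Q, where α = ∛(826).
[Q(α):Q] = 3

The minimal polynomial of α is x^3 - 826, irreducible over Q since 826 is not a perfect cube (so x^3 - 826 has no rational root). Hence [Q(α):Q] = deg(m_α) = 3.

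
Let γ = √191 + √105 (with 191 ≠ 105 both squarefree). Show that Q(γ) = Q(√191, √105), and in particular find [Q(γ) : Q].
[Q(γ) : Q] = 4 (equivalently, Q(γ) = Q(√191, √105))

Obviously Q(γ) ⊆ Q(√191, √105), and [Q(√191, √105):Q] = 4 (since 191, 105 are distinct squarefree integers > 1 with 20055 not a perfect square). To show equality we compute the minimal polynomial of γ. From γ = √191 + √105: γ^2 = 191 + 2√(20055) + 105 = 296 + 2√(20055), so γ^2 - 296 = 2√(20055); squaring, (γ^2 - 296)^2 = 4·20055, i.e. γ^4 - 592γ^2 + 87616 - 80220 = 0, i.e. γ^4 - 592γ^2 + 7396 = 0. So γ is a root of x^4 - 592x^2 + 7396. This polynomial is irreducible over Q: it has no rational root (each ±√191 ± √105 is irrational), and any factorization into two quadratics over Q would force √(20055) ∈ Q (pairing opposite roots) or √191, √105 ∈ Q (other pairings), all impossible. Hence [Q(γ):Q] = 4 = [Q(√191, √105):Q], so Q(γ) = Q(√191, √105).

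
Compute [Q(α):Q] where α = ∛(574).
[Q(α):Q] = 3

The minimal polynomial of α is x^3 - 574, irreducible over Q since 574 is not a perfect cube (so x^3 - 574 has no rational root). Hence [Q(α):Q] = deg(m_α) = 3.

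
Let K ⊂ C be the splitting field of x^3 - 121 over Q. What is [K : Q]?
[K : Q] = 6

The roots of x^3 - 121 are ∛121, ω∛121, ω^2∛121 where ω = e^(2πi/3) is a primitive cube root of unity, so K = Q(∛121, ω). Now [Q(∛121):Q] = 3 (since 121 is not a perfect cube, x^3 - 121 is irreducible) and [Q(ω):Q] = 2. Both 2 and 3 divide [K:Q], and [K:Q] ≤ 3·2 = 6, so [K:Q] = 6. (Equivalently: Q(∛121) ⊂ R but ω ∉ R, so [K : Q(∛121)] = 2.)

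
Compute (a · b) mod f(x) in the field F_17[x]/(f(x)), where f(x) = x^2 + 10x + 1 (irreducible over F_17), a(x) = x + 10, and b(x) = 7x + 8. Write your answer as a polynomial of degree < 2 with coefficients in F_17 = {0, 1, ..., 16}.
a · b ≡ 8x + 5 (mod f(x))

Multiply in F_17[x]: a(x)·b(x) = (x + 10)·(7x + 8) = 7x^2 + 10x + 12. This has degree ≥ 2, so divide by f(x) over F_17: 7x^2 + 10x + 12 = (7)·(x^2 + 10x + 1) + (8x + 5). Hence a·b ≡ 8x + 5 (mod f). (F_17[x]/(f) is a field with 17^2 = 289 elements since f is irreducible of degree 2.)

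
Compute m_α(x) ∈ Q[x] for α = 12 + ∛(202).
m_α(x) = x^3 - 36x^2 + 432x - 1930

Set β = α - 12 = ∛(202), so β^3 = 202. Then (α - 12)^3 - 202 = 0, i.e. α is a root of g(x) = (x - 12)^3 - 202 = x^3 - 36x^2 + 432x - 1930. Since g(x) = h(x - 12) where h(x) = x^3 - 202, and h is irreducible over Q (because 202 is not a perfect cube, so h has no rational root, and a monic cubic with no rational root is irreducible), g is also irreducible (irreducibility is preserved under the substitution x → x - 12). Hence m_α(x) = x^3 - 36x^2 + 432x - 1930.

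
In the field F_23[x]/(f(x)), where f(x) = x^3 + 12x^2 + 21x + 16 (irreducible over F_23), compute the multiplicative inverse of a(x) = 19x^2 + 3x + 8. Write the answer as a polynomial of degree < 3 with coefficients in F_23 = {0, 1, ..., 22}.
a(x)^(-1) ≡ 22x^2 + 20x + 17 (mod f(x))

Since f is irreducible over F_23, F_23[x]/(f) is a field and a(x) ≠ 0 has an inverse. Apply the extended Euclidean algorithm to f(x) and a(x) in F_23[x]: f(x) = (17x + 4)·a(x) + (11x + 7);  a(x) = (8x + 14)·(11x + 7) + (2). The last nonzero remainder is the constant 2 = gcd(f, a) in F_23. Back-substituting through the division chain expresses 2 = s(x)·a(x) + t(x)·f(x) with s(x) ≡ 21x^2 + 17x + 11 (mod f), so (21x^2 + 17x + 11)·a(x) ≡ 2 (mod f). Multiplying by 2^(-1) ≡ 12 in F_23 gives a(x)^(-1) ≡ 12·(21x^2 + 17x + 11) ≡ 22x^2 + 20x + 17 (mod f). Check: (19x^2 + 3x + 8)·(22x^2 + 20x + 17) = 4x^4 + 9x^3 + 7x^2 + 4x + 21 ≡ 1 (mod x^3 + 12x^2 + 21x + 16).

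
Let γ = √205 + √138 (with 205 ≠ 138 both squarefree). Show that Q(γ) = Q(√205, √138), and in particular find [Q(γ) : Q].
[Q(γ) : Q] = 4 (equivalently, Q(γ) = Q(√205, √138))

Obviously Q(γ) ⊆ Q(√205, √138), and [Q(√205, √138):Q] = 4 (since 205, 138 are distinct squarefree integers > 1 with 28290 not a perfect square). To show equality we compute the minimal polynomial of γ. From γ = √205 + √138: γ^2 = 205 + 2√(28290) + 138 = 343 + 2√(28290), so γ^2 - 343 = 2√(28290); squaring, (γ^2 - 343)^2 = 4·28290, i.e. γ^4 - 686γ^2 + 117649 - 113160 = 0, i.e. γ^4 - 686γ^2 + 4489 = 0. So γ is a root of x^4 - 686x^2 + 4489. This polynomial is irreducible over Q: it has no rational root (each ±√205 ± √138 is irrational), and any factorization into two quadratics over Q would force √(28290) ∈ Q (pairing opposite roots) or √205, √138 ∈ Q (other pairings), all impossible. Hence [Q(γ):Q] = 4 = [Q(√205, √138):Q], so Q(γ) = Q(√205, √138).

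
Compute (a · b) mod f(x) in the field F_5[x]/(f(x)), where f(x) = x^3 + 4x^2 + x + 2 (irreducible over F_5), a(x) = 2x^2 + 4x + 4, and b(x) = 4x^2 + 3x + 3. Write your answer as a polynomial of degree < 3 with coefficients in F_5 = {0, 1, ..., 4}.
a · b ≡ x^2 + 3x + 2 (mod f(x))

Multiply in F_5[x]: a(x)·b(x) = (2x^2 + 4x + 4)·(4x^2 + 3x + 3) = 3x^4 + 2x^3 + 4x^2 + 4x + 2. This has degree ≥ 3, so divide by f(x) over F_5: 3x^4 + 2x^3 + 4x^2 + 4x + 2 = (3x)·(x^3 + 4x^2 + x + 2) + (x^2 + 3x + 2). Hence a·b ≡ x^2 + 3x + 2 (mod f). (F_5[x]/(f) is a field with 5^3 = 125 elements since f is irreducible of degree 3.)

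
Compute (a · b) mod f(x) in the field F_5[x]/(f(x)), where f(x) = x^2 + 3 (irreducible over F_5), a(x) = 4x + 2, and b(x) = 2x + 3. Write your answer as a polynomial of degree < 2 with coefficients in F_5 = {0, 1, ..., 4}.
a · b ≡ x + 2 (mod f(x))

Multiply in F_5[x]: a(x)·b(x) = (4x + 2)·(2x + 3) = 3x^2 + x + 1. This has degree ≥ 2, so divide by f(x) over F_5: 3x^2 + x + 1 = (3)·(x^2 + 3) + (x + 2). Hence a·b ≡ x + 2 (mod f). (F_5[x]/(f) is a field with 5^2 = 25 elements since f is irreducible of degree 2.)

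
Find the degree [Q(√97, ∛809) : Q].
[Q(√97, ∛809) : Q] = 6

Let L = Q(√97, ∛809). Since Q(√97) ⊂ L and [Q(√97):Q] = 2, the tower law gives 2 | [L:Q]. Likewise Q(∛809) ⊂ L with [Q(∛809):Q] = 3 (because 809 is not a perfect cube), so 3 | [L:Q]. As gcd(2,3) = 1, [L:Q] is divisible by 6. Conversely L is generated over Q by √97 and ∛809, so [L:Q] ≤ 2·3 = 6. Therefore [Q(√97, ∛809) : Q] = 6.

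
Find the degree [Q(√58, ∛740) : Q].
[Q(√58, ∛740) : Q] = 6

Let L = Q(√58, ∛740). Since Q(√58) ⊂ L and [Q(√58):Q] = 2, the tower law gives 2 | [L:Q]. Likewise Q(∛740) ⊂ L with [Q(∛740):Q] = 3 (because 740 is not a perfect cube), so 3 | [L:Q]. As gcd(2,3) = 1, [L:Q] is divisible by 6. Conversely L is generated over Q by √58 and ∛740, so [L:Q] ≤ 2·3 = 6. Therefore [Q(√58, ∛740) : Q] = 6.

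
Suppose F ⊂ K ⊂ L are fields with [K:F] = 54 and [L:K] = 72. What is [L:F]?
[L:F] = 3888

The tower law says that for any tower of field extensions F ⊂ K ⊂ L with finite degrees, [L:F] = [L:K] · [K:F]. Here this gives [L:F] = 72 · 54 = 3888.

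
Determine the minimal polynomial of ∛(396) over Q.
m_α(x) = x^3 - 396

α satisfies α^3 = 396, so x^3 - 396 annihilates α. By the rational root test, a rational root p/q (in lowest terms) of x^3 - 396 would satisfy p^3 = 396 q^3, forcing q = 1 and p^3 = 396; but 396 is not a perfect cube, contradiction. A monic cubic over Q with no rational root is irreducible (any nontrivial factorization would include a linear factor). Hence x^3 - 396 is the minimal polynomial of α, and in particular [Q(α):Q] = 3.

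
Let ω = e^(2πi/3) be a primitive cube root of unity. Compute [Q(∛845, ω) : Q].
[Q(∛845, ω) : Q] = 6

[Q(∛845):Q] = 3 (min poly x^3 - 845, irreducible since 845 is not a perfect cube). [Q(ω):Q] = 2 (min poly x^2 + x + 1). Since Q(∛845) ⊂ R and ω ∉ R, we have ω ∉ Q(∛845), so x^2 + x + 1 remains irreducible over Q(∛845) and [Q(∛845, ω) : Q(∛845)] = 2. By the tower law, [Q(∛845, ω) : Q] = 3 · 2 = 6. (In fact Q(∛845, ω) is the splitting field of x^3 - 845 over Q.)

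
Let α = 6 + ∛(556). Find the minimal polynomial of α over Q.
m_α(x) = x^3 - 18x^2 + 108x - 772

Set β = α - 6 = ∛(556), so β^3 = 556. Then (α - 6)^3 - 556 = 0, i.e. α is a root of g(x) = (x - 6)^3 - 556 = x^3 - 18x^2 + 108x - 772. Since g(x) = h(x - 6) where h(x) = x^3 - 556, and h is irreducible over Q (because 556 is not a perfect cube, so h has no rational root, and a monic cubic with no rational root is irreducible), g is also irreducible (irreducibility is preserved under the substitution x → x - 6). Hence m_α(x) = x^3 - 18x^2 + 108x - 772.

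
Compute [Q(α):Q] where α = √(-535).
[Q(α):Q] = 2

[Q(α):Q] equals the degree of the minimal polynomial of α. Here α^2 = -535 and x^2 + 535 is irreducible (d = -535 is squarefree, ≠ 1, hence not a square), so deg(m_α) = 2. Thus [Q(α):Q] = 2.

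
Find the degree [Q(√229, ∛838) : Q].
[Q(√229, ∛838) : Q] = 6

Let L = Q(√229, ∛838). Since Q(√229) ⊂ L and [Q(√229):Q] = 2, the tower law gives 2 | [L:Q]. Likewise Q(∛838) ⊂ L with [Q(∛838):Q] = 3 (because 838 is not a perfect cube), so 3 | [L:Q]. As gcd(2,3) = 1, [L:Q] is divisible by 6. Conversely L is generated over Q by √229 and ∛838, so [L:Q] ≤ 2·3 = 6. Therefore [Q(√229, ∛838) : Q] = 6.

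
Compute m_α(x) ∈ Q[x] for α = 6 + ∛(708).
m_α(x) = x^3 - 18x^2 + 108x - 924

Set β = α - 6 = ∛(708), so β^3 = 708. Then (α - 6)^3 - 708 = 0, i.e. α is a root of g(x) = (x - 6)^3 - 708 = x^3 - 18x^2 + 108x - 924. Since g(x) = h(x - 6) where h(x) = x^3 - 708, and h is irreducible over Q (because 708 is not a perfect cube, so h has no rational root, and a monic cubic with no rational root is irreducible), g is also irreducible (irreducibility is preserved under the substitution x → x - 6). Hence m_α(x) = x^3 - 18x^2 + 108x - 924.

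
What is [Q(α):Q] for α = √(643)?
[Q(α):Q] = 2

[Q(α):Q] equals the degree of the minimal polynomial of α. Here α^2 = 643 and x^2 - 643 is irreducible (d = 643 is squarefree, ≠ 1, hence not a square), so deg(m_α) = 2. Thus [Q(α):Q] = 2.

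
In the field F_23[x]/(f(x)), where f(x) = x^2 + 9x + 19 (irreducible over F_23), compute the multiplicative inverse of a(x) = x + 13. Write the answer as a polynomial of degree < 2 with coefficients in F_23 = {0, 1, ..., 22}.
a(x)^(-1) ≡ 11x + 2 (mod f(x))

Since f is irreducible over F_23, F_23[x]/(f) is a field and a(x) ≠ 0 has an inverse. Apply the extended Euclidean algorithm to f(x) and a(x) in F_23[x]: f(x) = (x + 19)·a(x) + (2). The last nonzero remainder is the constant 2 = gcd(f, a) in F_23. Back-substituting through the division chain expresses 2 = s(x)·a(x) + t(x)·f(x) with s(x) ≡ 22x + 4 (mod f), so (22x + 4)·a(x) ≡ 2 (mod f). Multiplying by 2^(-1) ≡ 12 in F_23 gives a(x)^(-1) ≡ 12·(22x + 4) ≡ 11x + 2 (mod f). Check: (x + 13)·(11x + 2) = 11x^2 + 7x + 3 ≡ 1 (mod x^2 + 9x + 19).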